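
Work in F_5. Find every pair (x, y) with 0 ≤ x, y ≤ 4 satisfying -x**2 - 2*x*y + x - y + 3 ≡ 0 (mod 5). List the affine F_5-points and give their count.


Affine F_5-points: {(0, 3), (1, 1), (3, 1), (4, 4)}; count = 4.

For each of the 25 pairs (x, y) ∈ F_5², evaluate f(x, y) mod 5. Record the zeros.
  x = 0: [0↦3, 1↦2, 2↦1, 3↦0, 4↦4]  zeros at y ∈ {3}
  x = 1: [0↦3, 1↦0, 2↦2, 3↦4, 4↦1]  zeros at y ∈ {1}
  x = 2: [0↦1, 1↦1, 2↦1, 3↦1, 4↦1]  zeros at y ∈ ∅
  x = 3: [0↦2, 1↦0, 2↦3, 3↦1, 4↦4]  zeros at y ∈ {1}
  x = 4: [0↦1, 1↦2, 2↦3, 3↦4, 4↦0]  zeros at y ∈ {4}
Collecting zeros: affine points = {(0, 3), (1, 1), (3, 1), (4, 4)}.
Total count |C(F_5)_aff| = 4.


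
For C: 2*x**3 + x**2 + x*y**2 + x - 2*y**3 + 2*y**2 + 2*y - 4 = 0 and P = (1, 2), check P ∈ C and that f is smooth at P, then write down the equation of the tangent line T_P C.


Tangent line at P: 13*x - 10*y + 7 = 0.

Step 1: f(1, 2) = 0, so P lies on C.
Step 2: partial derivatives
  f_x(x, y) = 6*x**2 + 2*x + y**2 + 1, f_y(x, y) = 2*x*y - 6*y**2 + 4*y + 2.
  f_x(P) = 13, f_y(P) = -10 (gradient nonzero, so P is smooth).
Step 3: tangent line at P: 13·(x − 1) + -10·(y − 2) = 0.
Expanding: 13*x - 10*y + 7 = 0.


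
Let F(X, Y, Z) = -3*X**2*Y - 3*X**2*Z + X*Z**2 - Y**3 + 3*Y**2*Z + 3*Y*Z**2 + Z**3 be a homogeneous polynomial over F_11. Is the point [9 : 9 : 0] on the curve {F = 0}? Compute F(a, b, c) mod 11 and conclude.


F(9,9,0) ≡ 10 (mod 11); P is NOT on the curve.

Evaluate F(9, 9, 0) term-by-term (mod 11).
  -3*X**2*Y ↦ -3·81·9·1 = -2187
  -3*X**2*Z ↦ -3·81·1·0 = 0
  X*Z**2 ↦ 1·9·1·0 = 0
  -Y**3 ↦ -1·1·729·1 = -729
  3*Y**2*Z ↦ 3·1·81·0 = 0
  3*Y*Z**2 ↦ 3·1·9·0 = 0
  Z**3 ↦ 1·1·1·0 = 0
Sum: F(9, 9, 0) = (-2187) + (0) + (0) + (-729) + (0) + (0) + (0) = -2916.
Reducing mod 11: -2916 ≡ 10 (mod 11).
Since F(a, b, c) ≡ 10 ≠ 0 (mod 11), P does NOT lie on the curve.


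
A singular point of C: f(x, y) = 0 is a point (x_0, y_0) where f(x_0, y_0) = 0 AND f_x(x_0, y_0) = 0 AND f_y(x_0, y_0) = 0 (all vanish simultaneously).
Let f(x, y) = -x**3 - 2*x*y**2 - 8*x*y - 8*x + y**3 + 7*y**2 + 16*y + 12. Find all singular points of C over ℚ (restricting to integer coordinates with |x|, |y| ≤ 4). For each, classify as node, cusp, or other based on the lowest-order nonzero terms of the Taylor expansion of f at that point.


Singular points: {(0, -2)}; classification: cusp.

Compute partial derivatives:
  f_x = -3*x**2 - 2*y**2 - 8*y - 8.
  f_y = -4*x*y - 8*x + 3*y**2 + 14*y + 16.
Scan x_0 ∈ {−4, ..., 4}. For each x_0, f_y(x_0, y) is a polynomial in y; find its integer roots y ∈ {−4, ..., 4}, then test f_x and f at those candidates.
  x = -4: f_y(-4, y) = 3*y**2 + 30*y + 48; vanishes at y ∈ {-2}. (-4, -2): f_x = -48 ≠ 0.
  x = -3: f_y(-3, y) = 3*y**2 + 26*y + 40; vanishes at y ∈ {-2}. (-3, -2): f_x = -27 ≠ 0.
  x = -2: f_y(-2, y) = 3*y**2 + 22*y + 32; vanishes at y ∈ {-2}. (-2, -2): f_x = -12 ≠ 0.
  x = -1: f_y(-1, y) = 3*y**2 + 18*y + 24; vanishes at y ∈ {-4, -2}. (-1, -4): f_x = -11 ≠ 0; (-1, -2): f_x = -3 ≠ 0.
  x = 0: f_y(0, y) = 3*y**2 + 14*y + 16; vanishes at y ∈ {-2}. (0, -2): f_x = 0, f = 0 — SINGULAR.
  x = 1: f_y(1, y) = 3*y**2 + 10*y + 8; vanishes at y ∈ {-2}. (1, -2): f_x = -3 ≠ 0.
  x = 2: f_y(2, y) = 3*y**2 + 6*y; vanishes at y ∈ {-2, 0}. (2, -2): f_x = -12 ≠ 0; (2, 0): f_x = -20 ≠ 0.
  x = 3: f_y(3, y) = 3*y**2 + 2*y - 8; vanishes at y ∈ {-2}. (3, -2): f_x = -27 ≠ 0.
  x = 4: f_y(4, y) = 3*y**2 - 2*y - 16; vanishes at y ∈ {-2}. (4, -2): f_x = -48 ≠ 0.
Only singular point on the grid: (0, -2).
Classify: substitute x = 0 + u, y = -2 + v and expand: f = -u**3 - 2*u*v**2 + v**3 + v**2.
No constant or linear terms (consistent with a singular point). Quadratic part: v**2. Cubic part: -u**3 - 2*u*v**2 + v**3.
The quadratic part v**2 is a perfect square, so there is a single (double) tangent line v = 0, i.e. y = -2. Restricting the cubic part to that line (v = 0) leaves -u**3 ≠ 0, so f is not divisible by v and the branch is v² ≈ u**3 to lowest order — this is a cusp.
Classification: cusp.


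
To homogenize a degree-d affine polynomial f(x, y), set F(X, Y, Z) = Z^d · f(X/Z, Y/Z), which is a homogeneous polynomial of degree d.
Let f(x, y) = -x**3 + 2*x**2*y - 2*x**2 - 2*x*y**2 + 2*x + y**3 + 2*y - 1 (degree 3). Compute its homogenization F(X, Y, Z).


F(X, Y, Z) = -X**3 + 2*X**2*Y - 2*X**2*Z - 2*X*Y**2 + 2*X*Z**2 + Y**3 + 2*Y*Z**2 - Z**3

deg(f) = 3.
Substitute x = X/Z, y = Y/Z into f, then multiply by Z^3.
  monomial -1·x^3·y^0 ↦ -1·X^3·Y^0·Z^0.
  monomial 2·x^2·y^1 ↦ 2·X^2·Y^1·Z^0.
  monomial -2·x^2·y^0 ↦ -2·X^2·Y^0·Z^1.
  monomial -2·x^1·y^2 ↦ -2·X^1·Y^2·Z^0.
  monomial 2·x^1·y^0 ↦ 2·X^1·Y^0·Z^2.
  monomial 1·x^0·y^3 ↦ 1·X^0·Y^3·Z^0.
  monomial 2·x^0·y^1 ↦ 2·X^0·Y^1·Z^2.
  monomial -1·x^0·y^0 ↦ -1·X^0·Y^0·Z^3.
Collecting: F(X, Y, Z) = -X**3 + 2*X**2*Y - 2*X**2*Z - 2*X*Y**2 + 2*X*Z**2 + Y**3 + 2*Y*Z**2 - Z**3.


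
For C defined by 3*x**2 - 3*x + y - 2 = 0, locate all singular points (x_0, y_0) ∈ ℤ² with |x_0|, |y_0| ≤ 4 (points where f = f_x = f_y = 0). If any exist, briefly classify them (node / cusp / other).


No singular points in the scanned grid; C is smooth there.

Compute partial derivatives:
  f_x = 6*x - 3.
  f_y = 1.
f_y = 1 is a nonzero constant, so f_y never vanishes: no point (x, y) can satisfy f = f_x = f_y = 0. In particular no (x, y) ∈ {−4, ..., 4}² is singular; the curve is smooth.


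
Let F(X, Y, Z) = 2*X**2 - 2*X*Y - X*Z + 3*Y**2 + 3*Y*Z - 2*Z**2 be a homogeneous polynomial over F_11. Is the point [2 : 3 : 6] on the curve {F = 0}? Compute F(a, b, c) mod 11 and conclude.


F(2,3,6) ≡ 4 (mod 11); P is NOT on the curve.

Evaluate F(2, 3, 6) term-by-term (mod 11).
  2*X**2 ↦ 2·4·1·1 = 8
  -2*X*Y ↦ -2·2·3·1 = -12
  -X*Z ↦ -1·2·1·6 = -12
  3*Y**2 ↦ 3·1·9·1 = 27
  3*Y*Z ↦ 3·1·3·6 = 54
  -2*Z**2 ↦ -2·1·1·36 = -72
Sum: F(2, 3, 6) = (8) + (-12) + (-12) + (27) + (54) + (-72) = -7.
Reducing mod 11: -7 ≡ 4 (mod 11).
Since F(a, b, c) ≡ 4 ≠ 0 (mod 11), P does NOT lie on the curve.


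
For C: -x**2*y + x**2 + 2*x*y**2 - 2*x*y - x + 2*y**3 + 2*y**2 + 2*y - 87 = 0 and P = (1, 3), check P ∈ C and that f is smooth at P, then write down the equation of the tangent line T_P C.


Tangent line at P: 7*x + 77*y - 238 = 0.

Step 1: f(1, 3) = 0, so P lies on C.
Step 2: partial derivatives
  f_x(x, y) = -2*x*y + 2*x + 2*y**2 - 2*y - 1, f_y(x, y) = -x**2 + 4*x*y - 2*x + 6*y**2 + 4*y + 2.
  f_x(P) = 7, f_y(P) = 77 (gradient nonzero, so P is smooth).
Step 3: tangent line at P: 7·(x − 1) + 77·(y − 3) = 0.
Expanding: 7*x + 77*y - 238 = 0.


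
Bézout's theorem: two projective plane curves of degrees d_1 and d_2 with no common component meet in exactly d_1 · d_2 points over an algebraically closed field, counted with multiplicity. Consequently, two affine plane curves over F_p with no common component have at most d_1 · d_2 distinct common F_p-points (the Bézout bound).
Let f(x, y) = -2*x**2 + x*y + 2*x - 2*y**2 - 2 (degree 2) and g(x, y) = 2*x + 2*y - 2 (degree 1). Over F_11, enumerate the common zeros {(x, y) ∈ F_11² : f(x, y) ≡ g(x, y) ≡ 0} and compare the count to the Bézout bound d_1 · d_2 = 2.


Common zeros: ∅; count = 0; Bézout bound = 2.

deg(f) = 2, deg(g) = 1, so Bézout bound = 2.
Scan x ∈ F_11. For each x, list the y ∈ F_11 with f(x, y) ≡ 0 and those with g(x, y) ≡ 0 (mod 11); the common zeros in that column are the intersection.
  x = 0: f ≡ 0 at y ∈ ∅; g ≡ 0 at y ∈ {1}; common: ∅.
  x = 1: f ≡ 0 at y ∈ ∅; g ≡ 0 at y ∈ {0}; common: ∅.
  x = 2: f ≡ 0 at y ∈ {6}; g ≡ 0 at y ∈ {10}; common: ∅.
  x = 3: f ≡ 0 at y ∈ ∅; g ≡ 0 at y ∈ {9}; common: ∅.
  x = 4: f ≡ 0 at y ∈ ∅; g ≡ 0 at y ∈ {8}; common: ∅.
  x = 5: f ≡ 0 at y ∈ ∅; g ≡ 0 at y ∈ {7}; common: ∅.
  x = 6: f ≡ 0 at y ∈ ∅; g ≡ 0 at y ∈ {6}; common: ∅.
  x = 7: f ≡ 0 at y ∈ ∅; g ≡ 0 at y ∈ {5}; common: ∅.
  x = 8: f ≡ 0 at y ∈ ∅; g ≡ 0 at y ∈ {4}; common: ∅.
  x = 9: f ≡ 0 at y ∈ ∅; g ≡ 0 at y ∈ {3}; common: ∅.
  x = 10: f ≡ 0 at y ∈ ∅; g ≡ 0 at y ∈ {2}; common: ∅.
Collecting: common zeros = ∅, so the count is 0.
Comparison with the Bézout bound: 0 ≤ 2 = deg(f)·deg(g), as expected for curves with no common component (the affine F_11-count falls short of the bound because intersections may lie at infinity, over extension fields, or carry multiplicity).


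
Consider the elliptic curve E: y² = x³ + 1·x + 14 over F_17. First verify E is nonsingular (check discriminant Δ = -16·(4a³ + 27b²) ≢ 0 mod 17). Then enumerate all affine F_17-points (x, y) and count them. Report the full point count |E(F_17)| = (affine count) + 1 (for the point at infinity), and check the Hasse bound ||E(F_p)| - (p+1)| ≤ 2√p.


Affine points = {(1, 4), (1, 13), (5, 5), (5, 12), (6, 7), (6, 10), (9, 2), (9, 15), (10, 2), (10, 15), (11, 8), (11, 9), (14, 1), (14, 16), (15, 2), (15, 15)}; affine count = 16; |E(F_17)| = 17.

Discriminant check: Δ ∝ 4a³ + 27b² = 4·1³ + 27·14² = 4·1 + 27·196 ≡ 9 (mod 17). Nonzero ⇒ E is nonsingular.
For each x ∈ F_17, compute rhs = x³ + 1·x + 14 mod 17, then count y ∈ F_17 with y² ≡ rhs.
  x = 0: rhs = 14, matching y values: none (0 points).
  x = 1: rhs = 16, matching y values: 4, 13 (2 points).
  x = 2: rhs = 7, matching y values: none (0 points).
  x = 3: rhs = 10, matching y values: none (0 points).
  x = 4: rhs = 14, matching y values: none (0 points).
  x = 5: rhs = 8, matching y values: 5, 12 (2 points).
  x = 6: rhs = 15, matching y values: 7, 10 (2 points).
  x = 7: rhs = 7, matching y values: none (0 points).
  x = 8: rhs = 7, matching y values: none (0 points).
  x = 9: rhs = 4, matching y values: 2, 15 (2 points).
  x = 10: rhs = 4, matching y values: 2, 15 (2 points).
  x = 11: rhs = 13, matching y values: 8, 9 (2 points).
  x = 12: rhs = 3, matching y values: none (0 points).
  x = 13: rhs = 14, matching y values: none (0 points).
  x = 14: rhs = 1, matching y values: 1, 16 (2 points).
  x = 15: rhs = 4, matching y values: 2, 15 (2 points).
  x = 16: rhs = 12, matching y values: none (0 points).
Total affine count: 16.
Full point count |E(F_17)| = 16 + 1 = 17.
Hasse bound: |17 − (17+1)| = |-1| = 1 ≤ 2√17 ≈ 8.2462 ✓.


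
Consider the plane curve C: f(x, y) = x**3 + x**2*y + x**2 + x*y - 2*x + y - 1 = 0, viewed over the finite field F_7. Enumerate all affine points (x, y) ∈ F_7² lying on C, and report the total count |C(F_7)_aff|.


Affine F_7-points: {(0, 1), (1, 5), (2, 0), (2, 1), (2, 2), (2, 3), (2, 4), (2, 5), (2, 6), (3, 1), (5, 5), (6, 6)}; count = 12.

For each of the 49 pairs (x, y) ∈ F_7², evaluate f(x, y) mod 7. Record the zeros.
  x = 0: [0↦6, 1↦0, 2↦1, 3↦2, 4↦3, 5↦4, 6↦5]  zeros at y ∈ {1}
  x = 1: [0↦6, 1↦2, 2↦5, 3↦1, 4↦4, 5↦0, 6↦3]  zeros at y ∈ {5}
  x = 2: [0↦0, 1↦0, 2↦0, 3↦0, 4↦0, 5↦0, 6↦0]  zeros at y ∈ {0, 1, 2, 3, 4, 5, 6}
  x = 3: [0↦1, 1↦0, 2↦6, 3↦5, 4↦4, 5↦3, 6↦2]  zeros at y ∈ {1}
  x = 4: [0↦1, 1↦1, 2↦1, 3↦1, 4↦1, 5↦1, 6↦1]  zeros at y ∈ ∅
  x = 5: [0↦6, 1↦2, 2↦5, 3↦1, 4↦4, 5↦0, 6↦3]  zeros at y ∈ {5}
  x = 6: [0↦1, 1↦2, 2↦3, 3↦4, 4↦5, 5↦6, 6↦0]  zeros at y ∈ {6}
Collecting zeros: affine points = {(0, 1), (1, 5), (2, 0), (2, 1), (2, 2), (2, 3), (2, 4), (2, 5), (2, 6), (3, 1), (5, 5), (6, 6)}.
Total count |C(F_7)_aff| = 12.


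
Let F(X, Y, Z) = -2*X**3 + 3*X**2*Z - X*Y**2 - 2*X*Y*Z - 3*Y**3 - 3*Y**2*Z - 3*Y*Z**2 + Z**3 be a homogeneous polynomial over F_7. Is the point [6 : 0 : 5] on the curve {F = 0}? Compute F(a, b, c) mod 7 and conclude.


F(6,0,5) ≡ 2 (mod 7); P is NOT on the curve.

Evaluate F(6, 0, 5) term-by-term (mod 7).
  -2*X**3 ↦ -2·216·1·1 = -432
  3*X**2*Z ↦ 3·36·1·5 = 540
  -X*Y**2 ↦ -1·6·0·1 = 0
  -2*X*Y*Z ↦ -2·6·0·5 = 0
  -3*Y**3 ↦ -3·1·0·1 = 0
  -3*Y**2*Z ↦ -3·1·0·5 = 0
  -3*Y*Z**2 ↦ -3·1·0·25 = 0
  Z**3 ↦ 1·1·1·125 = 125
Sum: F(6, 0, 5) = (-432) + (540) + (0) + (0) + (0) + (0) + (0) + (125) = 233.
Reducing mod 7: 233 ≡ 2 (mod 7).
Since F(a, b, c) ≡ 2 ≠ 0 (mod 7), P does NOT lie on the curve.


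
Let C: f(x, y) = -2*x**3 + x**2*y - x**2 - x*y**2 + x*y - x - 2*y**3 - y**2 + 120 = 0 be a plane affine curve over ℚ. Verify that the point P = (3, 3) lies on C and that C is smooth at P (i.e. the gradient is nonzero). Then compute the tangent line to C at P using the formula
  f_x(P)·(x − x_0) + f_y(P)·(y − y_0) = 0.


Tangent line at P: -49*x - 66*y + 345 = 0.

Step 1: f(3, 3) = 0, so P lies on C.
Step 2: partial derivatives
  f_x(x, y) = -6*x**2 + 2*x*y - 2*x - y**2 + y - 1, f_y(x, y) = x**2 - 2*x*y + x - 6*y**2 - 2*y.
  f_x(P) = -49, f_y(P) = -66 (gradient nonzero, so P is smooth).
Step 3: tangent line at P: -49·(x − 3) + -66·(y − 3) = 0.
Expanding: -49*x - 66*y + 345 = 0.


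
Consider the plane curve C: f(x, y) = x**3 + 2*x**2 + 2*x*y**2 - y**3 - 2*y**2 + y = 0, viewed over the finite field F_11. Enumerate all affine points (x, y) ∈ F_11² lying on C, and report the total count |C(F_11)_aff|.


Affine F_11-points: {(0, 0), (3, 2), (4, 4), (5, 6), (5, 7), (6, 5), (7, 7), (7, 9), (8, 7), (9, 0), (10, 8)}; count = 11.

For each of the 121 pairs (x, y) ∈ F_11², evaluate f(x, y) mod 11. Record the zeros.
  x = 0: [0↦0, 1↦9, 2↦8, 3↦2, 4↦7, 5↦6, 6↦4, 7↦6, 8↦6, 9↦9, 10↦9]  zeros at y ∈ {0}
  x = 1: [0↦3, 1↦3, 2↦8, 3↦1, 4↦9, 5↦4, 6↦2, 7↦8, 8↦5, 9↦9, 10↦3]  zeros at y ∈ ∅
  x = 2: [0↦5, 1↦7, 2↦7, 3↦10, 4↦10, 5↦1, 6↦10, 7↦9, 8↦3, 9↦8, 10↦7]  zeros at y ∈ ∅
  x = 3: [0↦1, 1↦5, 2↦0, 3↦2, 4↦5, 5↦3, 6↦1, 7↦4, 8↦6, 9↦1, 10↦5]  zeros at y ∈ {2}
  x = 4: [0↦8, 1↦3, 2↦4, 3↦5, 4↦0, 5↦5, 6↦3, 7↦10, 8↦9, 9↦5, 10↦3]  zeros at y ∈ {4}
  x = 5: [0↦10, 1↦7, 2↦3, 3↦3, 4↦1, 5↦2, 6↦0, 7↦0, 8↦7, 9↦4, 10↦7]  zeros at y ∈ {6, 7}
  x = 6: [0↦2, 1↦1, 2↦3, 3↦2, 4↦3, 5↦0, 6↦9, 7↦2, 8↦6, 9↦4, 10↦1]  zeros at y ∈ {5}
  x = 7: [0↦1, 1↦2, 2↦10, 3↦8, 4↦1, 5↦5, 6↦3, 7↦0, 8↦1, 9↦0, 10↦2]  zeros at y ∈ {7, 9}
  x = 8: [0↦2, 1↦5, 2↦8, 3↦5, 4↦1, 5↦1, 6↦10, 7↦0, 8↦9, 9↦9, 10↦5]  zeros at y ∈ {7}
  x = 9: [0↦0, 1↦5, 2↦3, 3↦10, 4↦9, 5↦5, 6↦3, 7↦8, 8↦3, 9↦4, 10↦5]  zeros at y ∈ {0}
  x = 10: [0↦1, 1↦8, 2↦1, 3↦7, 4↦9, 5↦1, 6↦10, 7↦8, 8↦0, 9↦2, 10↦8]  zeros at y ∈ {8}
Collecting zeros: affine points = {(0, 0), (3, 2), (4, 4), (5, 6), (5, 7), (6, 5), (7, 7), (7, 9), (8, 7), (9, 0), (10, 8)}.
Total count |C(F_11)_aff| = 11.


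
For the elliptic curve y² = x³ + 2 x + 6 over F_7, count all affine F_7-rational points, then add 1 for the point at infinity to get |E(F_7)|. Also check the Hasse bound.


Affine points = {(1, 3), (1, 4), (2, 2), (2, 5), (3, 2), (3, 5), (4, 1), (4, 6), (5, 1), (5, 6)}; affine count = 10; |E(F_7)| = 11.

Discriminant check: Δ ∝ 4a³ + 27b² = 4·2³ + 27·6² = 4·8 + 27·36 ≡ 3 (mod 7). Nonzero ⇒ E is nonsingular.
For each x ∈ F_7, compute rhs = x³ + 2·x + 6 mod 7, then count y ∈ F_7 with y² ≡ rhs.
  x = 0: rhs = 6, matching y values: none (0 points).
  x = 1: rhs = 2, matching y values: 3, 4 (2 points).
  x = 2: rhs = 4, matching y values: 2, 5 (2 points).
  x = 3: rhs = 4, matching y values: 2, 5 (2 points).
  x = 4: rhs = 1, matching y values: 1, 6 (2 points).
  x = 5: rhs = 1, matching y values: 1, 6 (2 points).
  x = 6: rhs = 3, matching y values: none (0 points).
Total affine count: 10.
Full point count |E(F_7)| = 10 + 1 = 11.
Hasse bound: |11 − (7+1)| = |3| = 3 ≤ 2√7 ≈ 5.2915 ✓.


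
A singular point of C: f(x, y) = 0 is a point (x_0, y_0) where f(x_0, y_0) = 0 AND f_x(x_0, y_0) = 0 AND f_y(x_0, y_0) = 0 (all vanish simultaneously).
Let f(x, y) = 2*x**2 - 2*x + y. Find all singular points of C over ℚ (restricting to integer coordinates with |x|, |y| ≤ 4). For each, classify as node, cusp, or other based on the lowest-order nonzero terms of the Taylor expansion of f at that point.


No singular points in the scanned grid; C is smooth there.

Compute partial derivatives:
  f_x = 4*x - 2.
  f_y = 1.
f_y = 1 is a nonzero constant, so f_y never vanishes: no point (x, y) can satisfy f = f_x = f_y = 0. In particular no (x, y) ∈ {−4, ..., 4}² is singular; the curve is smooth.


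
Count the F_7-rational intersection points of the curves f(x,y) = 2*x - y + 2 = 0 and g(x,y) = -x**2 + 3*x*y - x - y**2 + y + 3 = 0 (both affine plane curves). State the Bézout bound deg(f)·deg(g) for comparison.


Common zeros: {(3, 1), (5, 5)}; count = 2; Bézout bound = 2.

deg(f) = 1, deg(g) = 2, so Bézout bound = 2.
Scan x ∈ F_7. For each x, list the y ∈ F_7 with f(x, y) ≡ 0 and those with g(x, y) ≡ 0 (mod 7); the common zeros in that column are the intersection.
  x = 0: f ≡ 0 at y ∈ {2}; g ≡ 0 at y ∈ ∅; common: ∅.
  x = 1: f ≡ 0 at y ∈ {4}; g ≡ 0 at y ∈ ∅; common: ∅.
  x = 2: f ≡ 0 at y ∈ {6}; g ≡ 0 at y ∈ {2, 5}; common: ∅.
  x = 3: f ≡ 0 at y ∈ {1}; g ≡ 0 at y ∈ {1, 2}; common: {1}.
  x = 4: f ≡ 0 at y ∈ {3}; g ≡ 0 at y ∈ ∅; common: ∅.
  x = 5: f ≡ 0 at y ∈ {5}; g ≡ 0 at y ∈ {4, 5}; common: {5}.
  x = 6: f ≡ 0 at y ∈ {0}; g ≡ 0 at y ∈ {1, 4}; common: ∅.
Collecting: common zeros = {(3, 1), (5, 5)}, so the count is 2.
Comparison with the Bézout bound: 2 ≤ 2 = deg(f)·deg(g), as expected for curves with no common component (the bound is attained).


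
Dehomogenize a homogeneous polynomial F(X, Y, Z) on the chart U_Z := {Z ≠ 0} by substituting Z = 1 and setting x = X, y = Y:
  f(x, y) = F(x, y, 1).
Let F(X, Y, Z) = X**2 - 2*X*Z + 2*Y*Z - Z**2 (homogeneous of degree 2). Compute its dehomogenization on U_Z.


f(x, y) = x**2 - 2*x + 2*y - 1

On U_Z we set Z = 1. Each monomial c·X^i·Y^j·Z^k in F becomes c·x^i·y^j·1^k = c·x^i·y^j.
Substituting Z = 1: F(X, Y, 1) = x**2 - 2*x + 2*y - 1.
Note: deg(f) ≤ deg(F) = 2; strict inequality happens when F is divisible by Z (lost terms).


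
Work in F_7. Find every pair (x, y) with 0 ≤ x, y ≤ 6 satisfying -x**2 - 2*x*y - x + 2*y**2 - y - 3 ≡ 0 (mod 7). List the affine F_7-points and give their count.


Affine F_7-points: {(0, 5), (0, 6), (1, 6), (3, 2), (3, 5), (5, 1), (6, 1), (6, 2)}; count = 8.

For each of the 49 pairs (x, y) ∈ F_7², evaluate f(x, y) mod 7. Record the zeros.
  x = 0: [0↦4, 1↦5, 2↦3, 3↦5, 4↦4, 5↦0, 6↦0]  zeros at y ∈ {5, 6}
  x = 1: [0↦2, 1↦1, 2↦4, 3↦4, 4↦1, 5↦2, 6↦0]  zeros at y ∈ {6}
  x = 2: [0↦5, 1↦2, 2↦3, 3↦1, 4↦3, 5↦2, 6↦5]  zeros at y ∈ ∅
  x = 3: [0↦6, 1↦1, 2↦0, 3↦3, 4↦3, 5↦0, 6↦1]  zeros at y ∈ {2, 5}
  x = 4: [0↦5, 1↦5, 2↦2, 3↦3, 4↦1, 5↦3, 6↦2]  zeros at y ∈ ∅
  x = 5: [0↦2, 1↦0, 2↦2, 3↦1, 4↦4, 5↦4, 6↦1]  zeros at y ∈ {1}
  x = 6: [0↦4, 1↦0, 2↦0, 3↦4, 4↦5, 5↦3, 6↦5]  zeros at y ∈ {1, 2}
Collecting zeros: affine points = {(0, 5), (0, 6), (1, 6), (3, 2), (3, 5), (5, 1), (6, 1), (6, 2)}.
Total count |C(F_7)_aff| = 8.


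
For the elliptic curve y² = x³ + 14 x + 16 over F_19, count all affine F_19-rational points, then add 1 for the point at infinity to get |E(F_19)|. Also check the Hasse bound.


Affine points = {(0, 4), (0, 15), (3, 3), (3, 16), (7, 1), (7, 18), (9, 4), (9, 15), (10, 4), (10, 15), (11, 0), (13, 1), (13, 18), (14, 7), (14, 12), (16, 2), (16, 17), (18, 1), (18, 18)}; affine count = 19; |E(F_19)| = 20.

Discriminant check: Δ ∝ 4a³ + 27b² = 4·14³ + 27·16² = 4·2744 + 27·256 ≡ 9 (mod 19). Nonzero ⇒ E is nonsingular.
For each x ∈ F_19, compute rhs = x³ + 14·x + 16 mod 19, then count y ∈ F_19 with y² ≡ rhs.
  x = 0: rhs = 16, matching y values: 4, 15 (2 points).
  x = 1: rhs = 12, matching y values: none (0 points).
  x = 2: rhs = 14, matching y values: none (0 points).
  x = 3: rhs = 9, matching y values: 3, 16 (2 points).
  x = 4: rhs = 3, matching y values: none (0 points).
  x = 5: rhs = 2, matching y values: none (0 points).
  x = 6: rhs = 12, matching y values: none (0 points).
  x = 7: rhs = 1, matching y values: 1, 18 (2 points).
  x = 8: rhs = 13, matching y values: none (0 points).
  x = 9: rhs = 16, matching y values: 4, 15 (2 points).
  x = 10: rhs = 16, matching y values: 4, 15 (2 points).
  x = 11: rhs = 0, matching y values: 0 (1 points).
  x = 12: rhs = 12, matching y values: none (0 points).
  x = 13: rhs = 1, matching y values: 1, 18 (2 points).
  x = 14: rhs = 11, matching y values: 7, 12 (2 points).
  x = 15: rhs = 10, matching y values: none (0 points).
  x = 16: rhs = 4, matching y values: 2, 17 (2 points).
  x = 17: rhs = 18, matching y values: none (0 points).
  x = 18: rhs = 1, matching y values: 1, 18 (2 points).
Total affine count: 19.
Full point count |E(F_19)| = 19 + 1 = 20.
Hasse bound: |20 − (19+1)| = |0| = 0 ≤ 2√19 ≈ 8.7178 ✓.


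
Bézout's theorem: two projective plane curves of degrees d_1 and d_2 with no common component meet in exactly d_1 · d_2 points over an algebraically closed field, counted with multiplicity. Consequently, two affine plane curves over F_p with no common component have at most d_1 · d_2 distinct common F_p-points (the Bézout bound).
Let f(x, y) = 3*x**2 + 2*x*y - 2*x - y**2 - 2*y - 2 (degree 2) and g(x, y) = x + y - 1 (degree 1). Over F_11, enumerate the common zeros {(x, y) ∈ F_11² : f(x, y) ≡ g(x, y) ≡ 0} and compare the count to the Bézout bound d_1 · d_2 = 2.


Common zeros: {(4, 8)}; count = 1; Bézout bound = 2.

deg(f) = 2, deg(g) = 1, so Bézout bound = 2.
Scan x ∈ F_11. For each x, list the y ∈ F_11 with f(x, y) ≡ 0 and those with g(x, y) ≡ 0 (mod 11); the common zeros in that column are the intersection.
  x = 0: f ≡ 0 at y ∈ ∅; g ≡ 0 at y ∈ {1}; common: ∅.
  x = 1: f ≡ 0 at y ∈ ∅; g ≡ 0 at y ∈ {0}; common: ∅.
  x = 2: f ≡ 0 at y ∈ ∅; g ≡ 0 at y ∈ {10}; common: ∅.
  x = 3: f ≡ 0 at y ∈ {1, 3}; g ≡ 0 at y ∈ {9}; common: ∅.
  x = 4: f ≡ 0 at y ∈ {8, 9}; g ≡ 0 at y ∈ {8}; common: {8}.
  x = 5: f ≡ 0 at y ∈ ∅; g ≡ 0 at y ∈ {7}; common: ∅.
  x = 6: f ≡ 0 at y ∈ {2, 8}; g ≡ 0 at y ∈ {6}; common: ∅.
  x = 7: f ≡ 0 at y ∈ ∅; g ≡ 0 at y ∈ {5}; common: ∅.
  x = 8: f ≡ 0 at y ∈ {1, 2}; g ≡ 0 at y ∈ {4}; common: ∅.
  x = 9: f ≡ 0 at y ∈ {7, 9}; g ≡ 0 at y ∈ {3}; common: ∅.
  x = 10: f ≡ 0 at y ∈ ∅; g ≡ 0 at y ∈ {2}; common: ∅.
Collecting: common zeros = {(4, 8)}, so the count is 1.
Comparison with the Bézout bound: 1 ≤ 2 = deg(f)·deg(g), as expected for curves with no common component (the affine F_11-count falls short of the bound because intersections may lie at infinity, over extension fields, or carry multiplicity).


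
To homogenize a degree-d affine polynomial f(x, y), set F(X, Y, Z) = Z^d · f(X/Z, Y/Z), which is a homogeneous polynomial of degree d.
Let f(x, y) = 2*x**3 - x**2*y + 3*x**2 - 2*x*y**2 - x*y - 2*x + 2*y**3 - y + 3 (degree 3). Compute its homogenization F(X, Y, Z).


F(X, Y, Z) = 2*X**3 - X**2*Y + 3*X**2*Z - 2*X*Y**2 - X*Y*Z - 2*X*Z**2 + 2*Y**3 - Y*Z**2 + 3*Z**3

deg(f) = 3.
Substitute x = X/Z, y = Y/Z into f, then multiply by Z^3.
  monomial 2·x^3·y^0 ↦ 2·X^3·Y^0·Z^0.
  monomial -1·x^2·y^1 ↦ -1·X^2·Y^1·Z^0.
  monomial 3·x^2·y^0 ↦ 3·X^2·Y^0·Z^1.
  monomial -2·x^1·y^2 ↦ -2·X^1·Y^2·Z^0.
  monomial -1·x^1·y^1 ↦ -1·X^1·Y^1·Z^1.
  monomial -2·x^1·y^0 ↦ -2·X^1·Y^0·Z^2.
  monomial 2·x^0·y^3 ↦ 2·X^0·Y^3·Z^0.
  monomial -1·x^0·y^1 ↦ -1·X^0·Y^1·Z^2.
  monomial 3·x^0·y^0 ↦ 3·X^0·Y^0·Z^3.
Collecting: F(X, Y, Z) = 2*X**3 - X**2*Y + 3*X**2*Z - 2*X*Y**2 - X*Y*Z - 2*X*Z**2 + 2*Y**3 - Y*Z**2 + 3*Z**3.


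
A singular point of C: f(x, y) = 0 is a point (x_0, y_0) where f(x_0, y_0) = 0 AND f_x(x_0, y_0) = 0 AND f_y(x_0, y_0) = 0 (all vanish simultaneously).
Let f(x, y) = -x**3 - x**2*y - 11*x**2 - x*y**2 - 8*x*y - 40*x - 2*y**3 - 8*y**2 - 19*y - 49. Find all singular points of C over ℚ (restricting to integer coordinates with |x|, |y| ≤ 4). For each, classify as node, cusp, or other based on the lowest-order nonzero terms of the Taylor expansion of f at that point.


Singular points: {(-3, -1)}; classification: node.

Compute partial derivatives:
  f_x = -3*x**2 - 2*x*y - 22*x - y**2 - 8*y - 40.
  f_y = -x**2 - 2*x*y - 8*x - 6*y**2 - 16*y - 19.
Scan x_0 ∈ {−4, ..., 4}. For each x_0, f_y(x_0, y) is a polynomial in y; find its integer roots y ∈ {−4, ..., 4}, then test f_x and f at those candidates.
  x = -4: f_y(-4, y) = -6*y**2 - 8*y - 3; no integer root y with |y| ≤ 4.
  x = -3: f_y(-3, y) = -6*y**2 - 10*y - 4; vanishes at y ∈ {-1}. (-3, -1): f_x = 0, f = 0 — SINGULAR.
  x = -2: f_y(-2, y) = -6*y**2 - 12*y - 7; no integer root y with |y| ≤ 4.
  x = -1: f_y(-1, y) = -6*y**2 - 14*y - 12; no integer root y with |y| ≤ 4.
  x = 0: f_y(0, y) = -6*y**2 - 16*y - 19; no integer root y with |y| ≤ 4.
  x = 1: f_y(1, y) = -6*y**2 - 18*y - 28; no integer root y with |y| ≤ 4.
  x = 2: f_y(2, y) = -6*y**2 - 20*y - 39; no integer root y with |y| ≤ 4.
  x = 3: f_y(3, y) = -6*y**2 - 22*y - 52; no integer root y with |y| ≤ 4.
  x = 4: f_y(4, y) = -6*y**2 - 24*y - 67; no integer root y with |y| ≤ 4.
Only singular point on the grid: (-3, -1).
Classify: substitute x = -3 + u, y = -1 + v and expand: f = -u**3 - u**2*v - u**2 - u*v**2 - 2*v**3 + v**2.
No constant or linear terms (consistent with a singular point). Quadratic part: -u**2 + v**2. Cubic part: -u**3 - u**2*v - u*v**2 - 2*v**3.
The quadratic part v**2 - u**2 = (v − u)(v + u) splits into two distinct linear factors, so there are two distinct tangent lines y − -1 = ±(x − -3) — this is a node (ordinary double point).
Classification: node.


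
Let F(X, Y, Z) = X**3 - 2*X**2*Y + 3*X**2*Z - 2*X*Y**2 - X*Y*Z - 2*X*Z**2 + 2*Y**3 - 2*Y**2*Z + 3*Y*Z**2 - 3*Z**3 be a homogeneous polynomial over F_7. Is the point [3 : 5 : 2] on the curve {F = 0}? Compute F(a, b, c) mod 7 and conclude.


F(3,5,2) ≡ 1 (mod 7); P is NOT on the curve.

Evaluate F(3, 5, 2) term-by-term (mod 7).
  X**3 ↦ 1·27·1·1 = 27
  -2*X**2*Y ↦ -2·9·5·1 = -90
  3*X**2*Z ↦ 3·9·1·2 = 54
  -2*X*Y**2 ↦ -2·3·25·1 = -150
  -X*Y*Z ↦ -1·3·5·2 = -30
  -2*X*Z**2 ↦ -2·3·1·4 = -24
  2*Y**3 ↦ 2·1·125·1 = 250
  -2*Y**2*Z ↦ -2·1·25·2 = -100
  3*Y*Z**2 ↦ 3·1·5·4 = 60
  -3*Z**3 ↦ -3·1·1·8 = -24
Sum: F(3, 5, 2) = (27) + (-90) + (54) + (-150) + (-30) + (-24) + (250) + (-100) + (60) + (-24) = -27.
Reducing mod 7: -27 ≡ 1 (mod 7).
Since F(a, b, c) ≡ 1 ≠ 0 (mod 7), P does NOT lie on the curve.


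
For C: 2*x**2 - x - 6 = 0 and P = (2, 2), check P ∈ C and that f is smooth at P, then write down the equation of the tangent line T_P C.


Tangent line at P: 7*x - 14 = 0.

Step 1: f(2, 2) = 0, so P lies on C.
Step 2: partial derivatives
  f_x(x, y) = 4*x - 1, f_y(x, y) = 0.
  f_x(P) = 7, f_y(P) = 0 (gradient nonzero, so P is smooth).
Step 3: tangent line at P: 7·(x − 2) + 0·(y − 2) = 0.
Expanding: 7*x - 14 = 0.


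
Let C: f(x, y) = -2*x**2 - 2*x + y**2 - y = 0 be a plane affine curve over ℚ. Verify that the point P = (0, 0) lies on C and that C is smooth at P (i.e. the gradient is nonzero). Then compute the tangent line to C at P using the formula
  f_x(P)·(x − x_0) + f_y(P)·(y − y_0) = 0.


Tangent line at P: -2*x - y = 0.

Step 1: f(0, 0) = 0, so P lies on C.
Step 2: partial derivatives
  f_x(x, y) = -4*x - 2, f_y(x, y) = 2*y - 1.
  f_x(P) = -2, f_y(P) = -1 (gradient nonzero, so P is smooth).
Step 3: tangent line at P: -2·(x − 0) + -1·(y − 0) = 0.
Expanding: -2*x - y = 0.


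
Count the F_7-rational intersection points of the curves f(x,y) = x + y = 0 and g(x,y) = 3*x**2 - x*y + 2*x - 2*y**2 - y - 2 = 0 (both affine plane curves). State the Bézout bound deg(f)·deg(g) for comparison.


Common zeros: {(4, 3), (5, 2)}; count = 2; Bézout bound = 2.

deg(f) = 1, deg(g) = 2, so Bézout bound = 2.
Scan x ∈ F_7. For each x, list the y ∈ F_7 with f(x, y) ≡ 0 and those with g(x, y) ≡ 0 (mod 7); the common zeros in that column are the intersection.
  x = 0: f ≡ 0 at y ∈ {0}; g ≡ 0 at y ∈ ∅; common: ∅.
  x = 1: f ≡ 0 at y ∈ {6}; g ≡ 0 at y ∈ {3}; common: ∅.
  x = 2: f ≡ 0 at y ∈ {5}; g ≡ 0 at y ∈ {0, 2}; common: ∅.
  x = 3: f ≡ 0 at y ∈ {4}; g ≡ 0 at y ∈ ∅; common: ∅.
  x = 4: f ≡ 0 at y ∈ {3}; g ≡ 0 at y ∈ {3, 5}; common: {3}.
  x = 5: f ≡ 0 at y ∈ {2}; g ≡ 0 at y ∈ {2}; common: {2}.
  x = 6: f ≡ 0 at y ∈ {1}; g ≡ 0 at y ∈ ∅; common: ∅.
Collecting: common zeros = {(4, 3), (5, 2)}, so the count is 2.
Comparison with the Bézout bound: 2 ≤ 2 = deg(f)·deg(g), as expected for curves with no common component (the bound is attained).


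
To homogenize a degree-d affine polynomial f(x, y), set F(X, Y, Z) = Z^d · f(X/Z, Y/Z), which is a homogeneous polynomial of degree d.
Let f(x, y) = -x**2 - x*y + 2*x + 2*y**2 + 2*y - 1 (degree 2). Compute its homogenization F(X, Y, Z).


F(X, Y, Z) = -X**2 - X*Y + 2*X*Z + 2*Y**2 + 2*Y*Z - Z**2

deg(f) = 2.
Substitute x = X/Z, y = Y/Z into f, then multiply by Z^2.
  monomial -1·x^2·y^0 ↦ -1·X^2·Y^0·Z^0.
  monomial -1·x^1·y^1 ↦ -1·X^1·Y^1·Z^0.
  monomial 2·x^1·y^0 ↦ 2·X^1·Y^0·Z^1.
  monomial 2·x^0·y^2 ↦ 2·X^0·Y^2·Z^0.
  monomial 2·x^0·y^1 ↦ 2·X^0·Y^1·Z^1.
  monomial -1·x^0·y^0 ↦ -1·X^0·Y^0·Z^2.
Collecting: F(X, Y, Z) = -X**2 - X*Y + 2*X*Z + 2*Y**2 + 2*Y*Z - Z**2.


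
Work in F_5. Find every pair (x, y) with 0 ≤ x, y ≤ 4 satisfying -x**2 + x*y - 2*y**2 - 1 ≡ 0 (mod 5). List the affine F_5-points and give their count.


Affine F_5-points: {(1, 4), (2, 0), (2, 1), (3, 0), (3, 4), (4, 1)}; count = 6.

For each of the 25 pairs (x, y) ∈ F_5², evaluate f(x, y) mod 5. Record the zeros.
  x = 0: [0↦4, 1↦2, 2↦1, 3↦1, 4↦2]  zeros at y ∈ ∅
  x = 1: [0↦3, 1↦2, 2↦2, 3↦3, 4↦0]  zeros at y ∈ {4}
  x = 2: [0↦0, 1↦0, 2↦1, 3↦3, 4↦1]  zeros at y ∈ {0, 1}
  x = 3: [0↦0, 1↦1, 2↦3, 3↦1, 4↦0]  zeros at y ∈ {0, 4}
  x = 4: [0↦3, 1↦0, 2↦3, 3↦2, 4↦2]  zeros at y ∈ {1}
Collecting zeros: affine points = {(1, 4), (2, 0), (2, 1), (3, 0), (3, 4), (4, 1)}.
Total count |C(F_5)_aff| = 6.


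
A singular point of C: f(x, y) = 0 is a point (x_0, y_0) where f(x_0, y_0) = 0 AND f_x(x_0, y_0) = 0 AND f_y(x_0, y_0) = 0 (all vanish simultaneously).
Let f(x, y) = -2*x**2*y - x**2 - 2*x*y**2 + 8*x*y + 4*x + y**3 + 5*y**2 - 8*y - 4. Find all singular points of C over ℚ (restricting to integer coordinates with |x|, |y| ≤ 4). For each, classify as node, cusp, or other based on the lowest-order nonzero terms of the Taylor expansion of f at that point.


Singular points: {(2, 0)}; classification: node.

Compute partial derivatives:
  f_x = -4*x*y - 2*x - 2*y**2 + 8*y + 4.
  f_y = -2*x**2 - 4*x*y + 8*x + 3*y**2 + 10*y - 8.
Scan x_0 ∈ {−4, ..., 4}. For each x_0, f_y(x_0, y) is a polynomial in y; find its integer roots y ∈ {−4, ..., 4}, then test f_x and f at those candidates.
  x = -4: f_y(-4, y) = 3*y**2 + 26*y - 72; no integer root y with |y| ≤ 4.
  x = -3: f_y(-3, y) = 3*y**2 + 22*y - 50; no integer root y with |y| ≤ 4.
  x = -2: f_y(-2, y) = 3*y**2 + 18*y - 32; no integer root y with |y| ≤ 4.
  x = -1: f_y(-1, y) = 3*y**2 + 14*y - 18; no integer root y with |y| ≤ 4.
  x = 0: f_y(0, y) = 3*y**2 + 10*y - 8; vanishes at y ∈ {-4}. (0, -4): f_x = -60 ≠ 0.
  x = 1: f_y(1, y) = 3*y**2 + 6*y - 2; no integer root y with |y| ≤ 4.
  x = 2: f_y(2, y) = 3*y**2 + 2*y; vanishes at y ∈ {0}. (2, 0): f_x = 0, f = 0 — SINGULAR.
  x = 3: f_y(3, y) = 3*y**2 - 2*y - 2; no integer root y with |y| ≤ 4.
  x = 4: f_y(4, y) = 3*y**2 - 6*y - 8; no integer root y with |y| ≤ 4.
Only singular point on the grid: (2, 0).
Classify: substitute x = 2 + u, y = 0 + v and expand: f = -2*u**2*v - u**2 - 2*u*v**2 + v**3 + v**2.
No constant or linear terms (consistent with a singular point). Quadratic part: -u**2 + v**2. Cubic part: -2*u**2*v - 2*u*v**2 + v**3.
The quadratic part v**2 - u**2 = (v − u)(v + u) splits into two distinct linear factors, so there are two distinct tangent lines y − 0 = ±(x − 2) — this is a node (ordinary double point).
Classification: node.


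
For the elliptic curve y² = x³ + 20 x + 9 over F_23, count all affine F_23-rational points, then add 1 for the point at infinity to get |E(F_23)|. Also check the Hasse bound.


Affine points = {(0, 3), (0, 20), (3, 2), (3, 21), (5, 2), (5, 21), (6, 0), (7, 3), (7, 20), (10, 6), (10, 17), (15, 2), (15, 21), (16, 3), (16, 20), (17, 8), (17, 15), (19, 7), (19, 16)}; affine count = 19; |E(F_23)| = 20.

Discriminant check: Δ ∝ 4a³ + 27b² = 4·20³ + 27·9² = 4·8000 + 27·81 ≡ 9 (mod 23). Nonzero ⇒ E is nonsingular.
For each x ∈ F_23, compute rhs = x³ + 20·x + 9 mod 23, then count y ∈ F_23 with y² ≡ rhs.
  x = 0: rhs = 9, matching y values: 3, 20 (2 points).
  x = 1: rhs = 7, matching y values: none (0 points).
  x = 2: rhs = 11, matching y values: none (0 points).
  x = 3: rhs = 4, matching y values: 2, 21 (2 points).
  x = 4: rhs = 15, matching y values: none (0 points).
  x = 5: rhs = 4, matching y values: 2, 21 (2 points).
  x = 6: rhs = 0, matching y values: 0 (1 points).
  x = 7: rhs = 9, matching y values: 3, 20 (2 points).
  x = 8: rhs = 14, matching y values: none (0 points).
  x = 9: rhs = 21, matching y values: none (0 points).
  x = 10: rhs = 13, matching y values: 6, 17 (2 points).
  x = 11: rhs = 19, matching y values: none (0 points).
  x = 12: rhs = 22, matching y values: none (0 points).
  x = 13: rhs = 5, matching y values: none (0 points).
  x = 14: rhs = 20, matching y values: none (0 points).
  x = 15: rhs = 4, matching y values: 2, 21 (2 points).
  x = 16: rhs = 9, matching y values: 3, 20 (2 points).
  x = 17: rhs = 18, matching y values: 8, 15 (2 points).
  x = 18: rhs = 14, matching y values: none (0 points).
  x = 19: rhs = 3, matching y values: 7, 16 (2 points).
  x = 20: rhs = 14, matching y values: none (0 points).
  x = 21: rhs = 7, matching y values: none (0 points).
  x = 22: rhs = 11, matching y values: none (0 points).
Total affine count: 19.
Full point count |E(F_23)| = 19 + 1 = 20.
Hasse bound: |20 − (23+1)| = |-4| = 4 ≤ 2√23 ≈ 9.5917 ✓.


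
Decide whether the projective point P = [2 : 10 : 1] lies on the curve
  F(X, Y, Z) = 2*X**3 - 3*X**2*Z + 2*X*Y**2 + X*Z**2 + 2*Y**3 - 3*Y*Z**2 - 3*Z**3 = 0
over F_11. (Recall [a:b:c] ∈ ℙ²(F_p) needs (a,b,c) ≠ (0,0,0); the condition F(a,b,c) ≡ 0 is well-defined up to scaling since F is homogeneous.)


F(2,10,1) ≡ 8 (mod 11); P is NOT on the curve.

Evaluate F(2, 10, 1) term-by-term (mod 11).
  2*X**3 ↦ 2·8·1·1 = 16
  -3*X**2*Z ↦ -3·4·1·1 = -12
  2*X*Y**2 ↦ 2·2·100·1 = 400
  X*Z**2 ↦ 1·2·1·1 = 2
  2*Y**3 ↦ 2·1·1000·1 = 2000
  -3*Y*Z**2 ↦ -3·1·10·1 = -30
  -3*Z**3 ↦ -3·1·1·1 = -3
Sum: F(2, 10, 1) = (16) + (-12) + (400) + (2) + (2000) + (-30) + (-3) = 2373.
Reducing mod 11: 2373 ≡ 8 (mod 11).
Since F(a, b, c) ≡ 8 ≠ 0 (mod 11), P does NOT lie on the curve.


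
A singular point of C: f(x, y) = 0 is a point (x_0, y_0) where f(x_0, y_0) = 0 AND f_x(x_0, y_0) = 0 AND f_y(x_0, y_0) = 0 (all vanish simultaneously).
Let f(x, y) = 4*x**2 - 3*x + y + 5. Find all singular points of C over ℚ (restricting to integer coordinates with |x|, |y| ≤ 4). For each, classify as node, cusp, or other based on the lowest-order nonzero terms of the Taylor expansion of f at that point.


No singular points in the scanned grid; C is smooth there.

Compute partial derivatives:
  f_x = 8*x - 3.
  f_y = 1.
f_y = 1 is a nonzero constant, so f_y never vanishes: no point (x, y) can satisfy f = f_x = f_y = 0. In particular no (x, y) ∈ {−4, ..., 4}² is singular; the curve is smooth.


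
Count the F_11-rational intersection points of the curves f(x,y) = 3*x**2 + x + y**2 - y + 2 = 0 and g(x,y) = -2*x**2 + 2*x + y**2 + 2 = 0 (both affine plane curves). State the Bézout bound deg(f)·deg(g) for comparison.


Common zeros: {(7, 7)}; count = 1; Bézout bound = 4.

deg(f) = 2, deg(g) = 2, so Bézout bound = 4.
Scan x ∈ F_11. For each x, list the y ∈ F_11 with f(x, y) ≡ 0 and those with g(x, y) ≡ 0 (mod 11); the common zeros in that column are the intersection.
  x = 0: f ≡ 0 at y ∈ {5, 7}; g ≡ 0 at y ∈ {3, 8}; common: ∅.
  x = 1: f ≡ 0 at y ∈ ∅; g ≡ 0 at y ∈ {3, 8}; common: ∅.
  x = 2: f ≡ 0 at y ∈ {3, 9}; g ≡ 0 at y ∈ ∅; common: ∅.
  x = 3: f ≡ 0 at y ∈ {4, 8}; g ≡ 0 at y ∈ ∅; common: ∅.
  x = 4: f ≡ 0 at y ∈ {4, 8}; g ≡ 0 at y ∈ {0}; common: ∅.
  x = 5: f ≡ 0 at y ∈ {3, 9}; g ≡ 0 at y ∈ {4, 7}; common: ∅.
  x = 6: f ≡ 0 at y ∈ ∅; g ≡ 0 at y ∈ {5, 6}; common: ∅.
  x = 7: f ≡ 0 at y ∈ {5, 7}; g ≡ 0 at y ∈ {4, 7}; common: {7}.
  x = 8: f ≡ 0 at y ∈ ∅; g ≡ 0 at y ∈ {0}; common: ∅.
  x = 9: f ≡ 0 at y ∈ ∅; g ≡ 0 at y ∈ ∅; common: ∅.
  x = 10: f ≡ 0 at y ∈ ∅; g ≡ 0 at y ∈ ∅; common: ∅.
Collecting: common zeros = {(7, 7)}, so the count is 1.
Comparison with the Bézout bound: 1 ≤ 4 = deg(f)·deg(g), as expected for curves with no common component (the affine F_11-count falls short of the bound because intersections may lie at infinity, over extension fields, or carry multiplicity).


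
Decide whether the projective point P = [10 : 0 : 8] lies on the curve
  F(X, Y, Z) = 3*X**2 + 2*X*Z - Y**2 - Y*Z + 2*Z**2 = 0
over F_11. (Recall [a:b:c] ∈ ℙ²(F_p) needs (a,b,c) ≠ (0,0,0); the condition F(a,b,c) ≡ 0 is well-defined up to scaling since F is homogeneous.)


F(10,0,8) ≡ 5 (mod 11); P is NOT on the curve.

Evaluate F(10, 0, 8) term-by-term (mod 11).
  3*X**2 ↦ 3·100·1·1 = 300
  2*X*Z ↦ 2·10·1·8 = 160
  -Y**2 ↦ -1·1·0·1 = 0
  -Y*Z ↦ -1·1·0·8 = 0
  2*Z**2 ↦ 2·1·1·64 = 128
Sum: F(10, 0, 8) = (300) + (160) + (0) + (0) + (128) = 588.
Reducing mod 11: 588 ≡ 5 (mod 11).
Since F(a, b, c) ≡ 5 ≠ 0 (mod 11), P does NOT lie on the curve.


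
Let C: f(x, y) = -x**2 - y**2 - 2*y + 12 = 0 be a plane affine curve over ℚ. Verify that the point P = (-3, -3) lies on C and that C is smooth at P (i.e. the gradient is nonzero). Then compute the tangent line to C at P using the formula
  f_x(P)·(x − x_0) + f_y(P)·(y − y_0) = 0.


Tangent line at P: 6*x + 4*y + 30 = 0.

Step 1: f(-3, -3) = 0, so P lies on C.
Step 2: partial derivatives
  f_x(x, y) = -2*x, f_y(x, y) = -2*y - 2.
  f_x(P) = 6, f_y(P) = 4 (gradient nonzero, so P is smooth).
Step 3: tangent line at P: 6·(x − -3) + 4·(y − -3) = 0.
Expanding: 6*x + 4*y + 30 = 0.


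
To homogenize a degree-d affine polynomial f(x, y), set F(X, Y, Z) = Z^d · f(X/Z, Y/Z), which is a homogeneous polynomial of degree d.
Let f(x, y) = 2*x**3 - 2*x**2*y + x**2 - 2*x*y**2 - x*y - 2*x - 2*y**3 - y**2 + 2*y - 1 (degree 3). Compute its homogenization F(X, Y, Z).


F(X, Y, Z) = 2*X**3 - 2*X**2*Y + X**2*Z - 2*X*Y**2 - X*Y*Z - 2*X*Z**2 - 2*Y**3 - Y**2*Z + 2*Y*Z**2 - Z**3

deg(f) = 3.
Substitute x = X/Z, y = Y/Z into f, then multiply by Z^3.
  monomial 2·x^3·y^0 ↦ 2·X^3·Y^0·Z^0.
  monomial -2·x^2·y^1 ↦ -2·X^2·Y^1·Z^0.
  monomial 1·x^2·y^0 ↦ 1·X^2·Y^0·Z^1.
  monomial -2·x^1·y^2 ↦ -2·X^1·Y^2·Z^0.
  monomial -1·x^1·y^1 ↦ -1·X^1·Y^1·Z^1.
  monomial -2·x^1·y^0 ↦ -2·X^1·Y^0·Z^2.
  monomial -2·x^0·y^3 ↦ -2·X^0·Y^3·Z^0.
  monomial -1·x^0·y^2 ↦ -1·X^0·Y^2·Z^1.
  monomial 2·x^0·y^1 ↦ 2·X^0·Y^1·Z^2.
  monomial -1·x^0·y^0 ↦ -1·X^0·Y^0·Z^3.
Collecting: F(X, Y, Z) = 2*X**3 - 2*X**2*Y + X**2*Z - 2*X*Y**2 - X*Y*Z - 2*X*Z**2 - 2*Y**3 - Y**2*Z + 2*Y*Z**2 - Z**3.


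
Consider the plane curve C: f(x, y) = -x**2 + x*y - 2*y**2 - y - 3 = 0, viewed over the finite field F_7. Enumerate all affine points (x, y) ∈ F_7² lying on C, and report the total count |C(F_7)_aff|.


Affine F_7-points: {(2, 0), (2, 4), (4, 2), (4, 3), (5, 0), (5, 2), (6, 3)}; count = 7.

For each of the 49 pairs (x, y) ∈ F_7², evaluate f(x, y) mod 7. Record the zeros.
  x = 0: [0↦4, 1↦1, 2↦1, 3↦4, 4↦3, 5↦5, 6↦3]  zeros at y ∈ ∅
  x = 1: [0↦3, 1↦1, 2↦2, 3↦6, 4↦6, 5↦2, 6↦1]  zeros at y ∈ ∅
  x = 2: [0↦0, 1↦6, 2↦1, 3↦6, 4↦0, 5↦4, 6↦4]  zeros at y ∈ {0, 4}
  x = 3: [0↦2, 1↦2, 2↦5, 3↦4, 4↦6, 5↦4, 6↦5]  zeros at y ∈ ∅
  x = 4: [0↦2, 1↦3, 2↦0, 3↦0, 4↦3, 5↦2, 6↦4]  zeros at y ∈ {2, 3}
  x = 5: [0↦0, 1↦2, 2↦0, 3↦1, 4↦5, 5↦5, 6↦1]  zeros at y ∈ {0, 2}
  x = 6: [0↦3, 1↦6, 2↦5, 3↦0, 4↦5, 5↦6, 6↦3]  zeros at y ∈ {3}
Collecting zeros: affine points = {(2, 0), (2, 4), (4, 2), (4, 3), (5, 0), (5, 2), (6, 3)}.
Total count |C(F_7)_aff| = 7.
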